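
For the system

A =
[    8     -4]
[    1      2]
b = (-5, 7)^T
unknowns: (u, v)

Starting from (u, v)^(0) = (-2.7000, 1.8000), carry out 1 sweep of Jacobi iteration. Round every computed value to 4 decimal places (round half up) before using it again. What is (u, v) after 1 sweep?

(0.2750, 4.8500)

Iteration 1:
  u = (-5 - (-4)·1.8000) / (8) = 0.2750
  v = (7 - (1)·-2.7000) / (2) = 4.8500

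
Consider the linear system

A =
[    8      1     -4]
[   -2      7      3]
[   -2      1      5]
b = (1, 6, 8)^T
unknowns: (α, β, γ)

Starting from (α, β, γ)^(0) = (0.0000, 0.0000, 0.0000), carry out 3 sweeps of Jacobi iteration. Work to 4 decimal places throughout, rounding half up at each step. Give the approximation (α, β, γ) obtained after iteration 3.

(0.8384, 0.4571, 1.8857)

Iteration 1:
  α = (1 - (1)·0.0000 - (-4)·0.0000) / (8) = 0.1250
  β = (6 - (-2)·0.0000 - (3)·0.0000) / (7) = 0.8571
  γ = (8 - (-2)·0.0000 - (1)·0.0000) / (5) = 1.6000
Iteration 2:
  α = (1 - (1)·0.8571 - (-4)·1.6000) / (8) = 0.8179
  β = (6 - (-2)·0.1250 - (3)·1.6000) / (7) = 0.2071
  γ = (8 - (-2)·0.1250 - (1)·0.8571) / (5) = 1.4786
Iteration 3:
  α = (1 - (1)·0.2071 - (-4)·1.4786) / (8) = 0.8384
  β = (6 - (-2)·0.8179 - (3)·1.4786) / (7) = 0.4571
  γ = (8 - (-2)·0.8179 - (1)·0.2071) / (5) = 1.8857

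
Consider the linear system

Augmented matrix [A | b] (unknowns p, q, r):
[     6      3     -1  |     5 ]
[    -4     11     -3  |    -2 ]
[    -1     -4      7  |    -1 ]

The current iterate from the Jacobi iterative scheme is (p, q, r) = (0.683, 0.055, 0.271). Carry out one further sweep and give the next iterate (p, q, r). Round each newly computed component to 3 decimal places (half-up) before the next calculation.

One sweep:
  p = (5 - (3)·0.055 - (-1)·0.271) / (6) = 0.851
  q = (-2 - (-4)·0.683 - (-3)·0.271) / (11) = 0.140
  r = (-1 - (-1)·0.683 - (-4)·0.055) / (7) = -0.014

(0.851, 0.140, -0.014)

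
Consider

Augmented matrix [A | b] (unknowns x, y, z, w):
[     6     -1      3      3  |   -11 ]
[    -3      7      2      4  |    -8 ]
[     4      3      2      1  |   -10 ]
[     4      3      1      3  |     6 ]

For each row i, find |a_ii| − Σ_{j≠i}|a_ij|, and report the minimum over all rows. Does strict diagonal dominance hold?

-6

row 1: |6| − (1+3+3) = -1
row 2: |7| − (3+2+4) = -2
row 3: |2| − (4+3+1) = -6
row 4: |3| − (4+3+1) = -5
minimum over rows = -6 → not strictly diagonally dominant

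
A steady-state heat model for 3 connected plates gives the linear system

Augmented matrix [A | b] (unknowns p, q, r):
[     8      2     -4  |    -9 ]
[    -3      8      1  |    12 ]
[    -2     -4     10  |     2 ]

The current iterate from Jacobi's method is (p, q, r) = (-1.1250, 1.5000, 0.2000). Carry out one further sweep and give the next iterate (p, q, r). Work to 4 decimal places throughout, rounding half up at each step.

One sweep:
  p = (-9 - (2)·1.5000 - (-4)·0.2000) / (8) = -1.4000
  q = (12 - (-3)·-1.1250 - (1)·0.2000) / (8) = 1.0531
  r = (2 - (-2)·-1.1250 - (-4)·1.5000) / (10) = 0.5750

(-1.4000, 1.0531, 0.5750)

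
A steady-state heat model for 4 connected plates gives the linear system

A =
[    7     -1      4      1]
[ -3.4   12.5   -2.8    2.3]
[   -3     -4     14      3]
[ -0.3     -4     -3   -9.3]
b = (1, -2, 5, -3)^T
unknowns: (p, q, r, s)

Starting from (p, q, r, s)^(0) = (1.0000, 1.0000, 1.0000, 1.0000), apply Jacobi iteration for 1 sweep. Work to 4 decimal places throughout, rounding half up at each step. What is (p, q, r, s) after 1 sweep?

Iteration 1:
  p = (1 - (-1)·1.0000 - (4)·1.0000 - (1)·1.0000) / (7) = -0.4286
  q = (-2 - (-3.4)·1.0000 - (-2.8)·1.0000 - (2.3)·1.0000) / (12.5) = 0.1520
  r = (5 - (-3)·1.0000 - (-4)·1.0000 - (3)·1.0000) / (14) = 0.6429
  s = (-3 - (-0.3)·1.0000 - (-4)·1.0000 - (-3)·1.0000) / (-9.3) = -0.4624

(-0.4286, 0.1520, 0.6429, -0.4624)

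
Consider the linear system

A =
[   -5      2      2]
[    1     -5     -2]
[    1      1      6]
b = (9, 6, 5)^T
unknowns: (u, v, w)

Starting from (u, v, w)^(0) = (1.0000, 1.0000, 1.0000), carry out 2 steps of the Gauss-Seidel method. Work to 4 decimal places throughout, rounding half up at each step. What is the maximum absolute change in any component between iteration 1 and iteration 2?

Iteration 1:
  u = (9 - (2)·1.0000 - (2)·1.0000) / (-5) = -1.0000
  v = (6 - (1)·-1.0000 - (-2)·1.0000) / (-5) = -1.8000
  w = (5 - (1)·-1.0000 - (1)·-1.8000) / (6) = 1.3000
Iteration 2:
  u = (9 - (2)·-1.8000 - (2)·1.3000) / (-5) = -2.0000
  v = (6 - (1)·-2.0000 - (-2)·1.3000) / (-5) = -2.1200
  w = (5 - (1)·-2.0000 - (1)·-2.1200) / (6) = 1.5200
Change: (-1.0000, -0.3200, 0.2200) → max |·| = 1.0000

1.0000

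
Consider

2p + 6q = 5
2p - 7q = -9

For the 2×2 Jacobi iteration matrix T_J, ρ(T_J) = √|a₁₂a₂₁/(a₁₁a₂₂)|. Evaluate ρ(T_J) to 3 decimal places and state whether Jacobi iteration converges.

a₁₂a₂₁/(a₁₁a₂₂) = (6)·(2) / ((2)·(-7)) = -0.857143
ρ = √|-0.857143| = √0.857143 = 0.926
ρ < 1, so Jacobi converges

0.926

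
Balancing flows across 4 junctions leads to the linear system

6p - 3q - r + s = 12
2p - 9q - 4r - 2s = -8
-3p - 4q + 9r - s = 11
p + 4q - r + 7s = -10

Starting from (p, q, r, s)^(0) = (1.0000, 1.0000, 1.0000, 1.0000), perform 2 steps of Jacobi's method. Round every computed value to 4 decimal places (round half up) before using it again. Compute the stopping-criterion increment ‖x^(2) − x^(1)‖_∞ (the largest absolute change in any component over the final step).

Iteration 1:
  p = (12 - (-3)·1.0000 - (-1)·1.0000 - (1)·1.0000) / (6) = 2.5000
  q = (-8 - (2)·1.0000 - (-4)·1.0000 - (-2)·1.0000) / (-9) = 0.4444
  r = (11 - (-3)·1.0000 - (-4)·1.0000 - (-1)·1.0000) / (9) = 2.1111
  s = (-10 - (1)·1.0000 - (4)·1.0000 - (-1)·1.0000) / (7) = -2.0000
Iteration 2:
  p = (12 - (-3)·0.4444 - (-1)·2.1111 - (1)·-2.0000) / (6) = 2.9074
  q = (-8 - (2)·2.5000 - (-4)·2.1111 - (-2)·-2.0000) / (-9) = 0.9506
  r = (11 - (-3)·2.5000 - (-4)·0.4444 - (-1)·-2.0000) / (9) = 2.0308
  s = (-10 - (1)·2.5000 - (4)·0.4444 - (-1)·2.1111) / (7) = -1.7381
Change: (0.4074, 0.5062, -0.0803, 0.2619) → max |·| = 0.5062

0.5062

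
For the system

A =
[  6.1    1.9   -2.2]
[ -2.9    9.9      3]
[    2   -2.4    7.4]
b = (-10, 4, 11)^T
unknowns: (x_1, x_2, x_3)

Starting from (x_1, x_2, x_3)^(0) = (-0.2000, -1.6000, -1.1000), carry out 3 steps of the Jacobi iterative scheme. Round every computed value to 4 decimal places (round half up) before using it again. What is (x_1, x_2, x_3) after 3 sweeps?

(-0.7631, -0.6733, 1.7716)

Iteration 1:
  x_1 = (-10 - (1.9)·-1.6000 - (-2.2)·-1.1000) / (6.1) = -1.5377
  x_2 = (4 - (-2.9)·-0.2000 - (3)·-1.1000) / (9.9) = 0.6788
  x_3 = (11 - (2)·-0.2000 - (-2.4)·-1.6000) / (7.4) = 1.0216
Iteration 2:
  x_1 = (-10 - (1.9)·0.6788 - (-2.2)·1.0216) / (6.1) = -1.4823
  x_2 = (4 - (-2.9)·-1.5377 - (3)·1.0216) / (9.9) = -0.3560
  x_3 = (11 - (2)·-1.5377 - (-2.4)·0.6788) / (7.4) = 2.1222
Iteration 3:
  x_1 = (-10 - (1.9)·-0.3560 - (-2.2)·2.1222) / (6.1) = -0.7631
  x_2 = (4 - (-2.9)·-1.4823 - (3)·2.1222) / (9.9) = -0.6733
  x_3 = (11 - (2)·-1.4823 - (-2.4)·-0.3560) / (7.4) = 1.7716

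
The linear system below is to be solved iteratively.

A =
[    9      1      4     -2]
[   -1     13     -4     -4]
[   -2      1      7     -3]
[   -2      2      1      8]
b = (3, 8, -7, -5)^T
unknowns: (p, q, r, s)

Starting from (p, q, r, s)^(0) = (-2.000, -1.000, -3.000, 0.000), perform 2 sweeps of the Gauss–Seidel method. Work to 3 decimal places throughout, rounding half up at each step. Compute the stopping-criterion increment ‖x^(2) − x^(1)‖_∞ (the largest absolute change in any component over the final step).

Iteration 1:
  p = (3 - (1)·-1.000 - (4)·-3.000 - (-2)·0.000) / (9) = 1.778
  q = (8 - (-1)·1.778 - (-4)·-3.000 - (-4)·0.000) / (13) = -0.171
  r = (-7 - (-2)·1.778 - (1)·-0.171 - (-3)·0.000) / (7) = -0.468
  s = (-5 - (-2)·1.778 - (2)·-0.171 - (1)·-0.468) / (8) = -0.079
Iteration 2:
  p = (3 - (1)·-0.171 - (4)·-0.468 - (-2)·-0.079) / (9) = 0.543
  q = (8 - (-1)·0.543 - (-4)·-0.468 - (-4)·-0.079) / (13) = 0.489
  r = (-7 - (-2)·0.543 - (1)·0.489 - (-3)·-0.079) / (7) = -0.949
  s = (-5 - (-2)·0.543 - (2)·0.489 - (1)·-0.949) / (8) = -0.493
Change: (-1.235, 0.660, -0.481, -0.414) → max |·| = 1.235

1.235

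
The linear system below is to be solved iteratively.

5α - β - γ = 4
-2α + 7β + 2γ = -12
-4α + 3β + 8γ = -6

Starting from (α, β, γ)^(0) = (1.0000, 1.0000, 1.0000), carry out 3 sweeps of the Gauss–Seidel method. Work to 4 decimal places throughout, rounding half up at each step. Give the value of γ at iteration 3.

Iteration 1:
  α = (4 - (-1)·1.0000 - (-1)·1.0000) / (5) = 1.2000
  β = (-12 - (-2)·1.2000 - (2)·1.0000) / (7) = -1.6571
  γ = (-6 - (-4)·1.2000 - (3)·-1.6571) / (8) = 0.4714
Iteration 2:
  α = (4 - (-1)·-1.6571 - (-1)·0.4714) / (5) = 0.5629
  β = (-12 - (-2)·0.5629 - (2)·0.4714) / (7) = -1.6881
  γ = (-6 - (-4)·0.5629 - (3)·-1.6881) / (8) = 0.1645
Iteration 3:
  α = (4 - (-1)·-1.6881 - (-1)·0.1645) / (5) = 0.4953
  β = (-12 - (-2)·0.4953 - (2)·0.1645) / (7) = -1.6198
  γ = (-6 - (-4)·0.4953 - (3)·-1.6198) / (8) = 0.1051

0.1051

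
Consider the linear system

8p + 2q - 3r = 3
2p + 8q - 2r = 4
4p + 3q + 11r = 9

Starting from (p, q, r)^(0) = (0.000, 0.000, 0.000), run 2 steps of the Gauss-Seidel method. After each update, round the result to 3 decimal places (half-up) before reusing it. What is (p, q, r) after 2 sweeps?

(0.488, 0.521, 0.499)

Iteration 1:
  p = (3 - (2)·0.000 - (-3)·0.000) / (8) = 0.375
  q = (4 - (2)·0.375 - (-2)·0.000) / (8) = 0.406
  r = (9 - (4)·0.375 - (3)·0.406) / (11) = 0.571
Iteration 2:
  p = (3 - (2)·0.406 - (-3)·0.571) / (8) = 0.488
  q = (4 - (2)·0.488 - (-2)·0.571) / (8) = 0.521
  r = (9 - (4)·0.488 - (3)·0.521) / (11) = 0.499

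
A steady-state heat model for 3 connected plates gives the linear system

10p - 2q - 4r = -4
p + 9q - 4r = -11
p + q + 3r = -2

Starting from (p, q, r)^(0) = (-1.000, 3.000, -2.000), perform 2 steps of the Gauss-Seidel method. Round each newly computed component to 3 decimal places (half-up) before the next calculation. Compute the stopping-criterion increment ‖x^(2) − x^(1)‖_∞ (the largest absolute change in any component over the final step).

Iteration 1:
  p = (-4 - (-2)·3.000 - (-4)·-2.000) / (10) = -0.600
  q = (-11 - (1)·-0.600 - (-4)·-2.000) / (9) = -2.044
  r = (-2 - (1)·-0.600 - (1)·-2.044) / (3) = 0.215
Iteration 2:
  p = (-4 - (-2)·-2.044 - (-4)·0.215) / (10) = -0.723
  q = (-11 - (1)·-0.723 - (-4)·0.215) / (9) = -1.046
  r = (-2 - (1)·-0.723 - (1)·-1.046) / (3) = -0.077
Change: (-0.123, 0.998, -0.292) → max |·| = 0.998

0.998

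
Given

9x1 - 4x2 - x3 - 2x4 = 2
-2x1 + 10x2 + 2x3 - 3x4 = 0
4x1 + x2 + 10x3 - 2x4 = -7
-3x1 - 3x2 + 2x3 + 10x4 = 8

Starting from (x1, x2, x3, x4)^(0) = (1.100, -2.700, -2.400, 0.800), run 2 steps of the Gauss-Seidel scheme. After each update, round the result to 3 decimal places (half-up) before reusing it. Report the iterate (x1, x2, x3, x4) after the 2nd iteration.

(0.577, 0.348, -0.833, 1.244)

Iteration 1:
  x1 = (2 - (-4)·-2.700 - (-1)·-2.400 - (-2)·0.800) / (9) = -1.067
  x2 = (0 - (-2)·-1.067 - (2)·-2.400 - (-3)·0.800) / (10) = 0.507
  x3 = (-7 - (4)·-1.067 - (1)·0.507 - (-2)·0.800) / (10) = -0.164
  x4 = (8 - (-3)·-1.067 - (-3)·0.507 - (2)·-0.164) / (10) = 0.665
Iteration 2:
  x1 = (2 - (-4)·0.507 - (-1)·-0.164 - (-2)·0.665) / (9) = 0.577
  x2 = (0 - (-2)·0.577 - (2)·-0.164 - (-3)·0.665) / (10) = 0.348
  x3 = (-7 - (4)·0.577 - (1)·0.348 - (-2)·0.665) / (10) = -0.833
  x4 = (8 - (-3)·0.577 - (-3)·0.348 - (2)·-0.833) / (10) = 1.244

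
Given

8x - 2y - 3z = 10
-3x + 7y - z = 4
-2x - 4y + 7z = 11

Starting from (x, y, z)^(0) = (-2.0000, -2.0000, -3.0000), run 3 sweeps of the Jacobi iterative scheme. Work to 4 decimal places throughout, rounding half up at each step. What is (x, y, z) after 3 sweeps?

Iteration 1:
  x = (10 - (-2)·-2.0000 - (-3)·-3.0000) / (8) = -0.3750
  y = (4 - (-3)·-2.0000 - (-1)·-3.0000) / (7) = -0.7143
  z = (11 - (-2)·-2.0000 - (-4)·-2.0000) / (7) = -0.1429
Iteration 2:
  x = (10 - (-2)·-0.7143 - (-3)·-0.1429) / (8) = 1.0178
  y = (4 - (-3)·-0.3750 - (-1)·-0.1429) / (7) = 0.3903
  z = (11 - (-2)·-0.3750 - (-4)·-0.7143) / (7) = 1.0561
Iteration 3:
  x = (10 - (-2)·0.3903 - (-3)·1.0561) / (8) = 1.7436
  y = (4 - (-3)·1.0178 - (-1)·1.0561) / (7) = 1.1585
  z = (11 - (-2)·1.0178 - (-4)·0.3903) / (7) = 2.0853

(1.7436, 1.1585, 2.0853)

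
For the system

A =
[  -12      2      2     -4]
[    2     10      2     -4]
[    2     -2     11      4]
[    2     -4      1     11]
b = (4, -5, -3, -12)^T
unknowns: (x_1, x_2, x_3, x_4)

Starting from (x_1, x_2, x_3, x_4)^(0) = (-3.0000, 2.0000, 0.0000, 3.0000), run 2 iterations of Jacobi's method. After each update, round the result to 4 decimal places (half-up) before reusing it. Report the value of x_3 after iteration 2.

Iteration 1:
  x_1 = (4 - (2)·2.0000 - (2)·0.0000 - (-4)·3.0000) / (-12) = -1.0000
  x_2 = (-5 - (2)·-3.0000 - (2)·0.0000 - (-4)·3.0000) / (10) = 1.3000
  x_3 = (-3 - (2)·-3.0000 - (-2)·2.0000 - (4)·3.0000) / (11) = -0.4545
  x_4 = (-12 - (2)·-3.0000 - (-4)·2.0000 - (1)·0.0000) / (11) = 0.1818
Iteration 2:
  x_1 = (4 - (2)·1.3000 - (2)·-0.4545 - (-4)·0.1818) / (-12) = -0.2530
  x_2 = (-5 - (2)·-1.0000 - (2)·-0.4545 - (-4)·0.1818) / (10) = -0.1364
  x_3 = (-3 - (2)·-1.0000 - (-2)·1.3000 - (4)·0.1818) / (11) = 0.0793
  x_4 = (-12 - (2)·-1.0000 - (-4)·1.3000 - (1)·-0.4545) / (11) = -0.3950

0.0793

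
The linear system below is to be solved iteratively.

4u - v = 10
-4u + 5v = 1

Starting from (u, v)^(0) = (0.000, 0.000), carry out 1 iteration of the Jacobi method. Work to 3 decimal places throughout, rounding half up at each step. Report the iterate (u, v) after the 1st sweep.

Iteration 1:
  u = (10 - (-1)·0.000) / (4) = 2.500
  v = (1 - (-4)·0.000) / (5) = 0.200

(2.500, 0.200)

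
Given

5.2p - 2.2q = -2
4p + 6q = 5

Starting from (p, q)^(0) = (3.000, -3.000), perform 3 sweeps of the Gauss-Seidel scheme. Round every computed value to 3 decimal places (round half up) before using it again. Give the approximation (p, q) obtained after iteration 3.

Iteration 1:
  p = (-2 - (-2.2)·-3.000) / (5.2) = -1.654
  q = (5 - (4)·-1.654) / (6) = 1.936
Iteration 2:
  p = (-2 - (-2.2)·1.936) / (5.2) = 0.434
  q = (5 - (4)·0.434) / (6) = 0.544
Iteration 3:
  p = (-2 - (-2.2)·0.544) / (5.2) = -0.154
  q = (5 - (4)·-0.154) / (6) = 0.936

(-0.154, 0.936)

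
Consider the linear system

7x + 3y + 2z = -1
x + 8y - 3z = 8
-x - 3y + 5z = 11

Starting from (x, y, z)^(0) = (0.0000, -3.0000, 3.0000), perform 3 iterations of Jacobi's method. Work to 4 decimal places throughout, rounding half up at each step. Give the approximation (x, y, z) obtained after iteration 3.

Iteration 1:
  x = (-1 - (3)·-3.0000 - (2)·3.0000) / (7) = 0.2857
  y = (8 - (1)·0.0000 - (-3)·3.0000) / (8) = 2.1250
  z = (11 - (-1)·0.0000 - (-3)·-3.0000) / (5) = 0.4000
Iteration 2:
  x = (-1 - (3)·2.1250 - (2)·0.4000) / (7) = -1.1679
  y = (8 - (1)·0.2857 - (-3)·0.4000) / (8) = 1.1143
  z = (11 - (-1)·0.2857 - (-3)·2.1250) / (5) = 3.5321
Iteration 3:
  x = (-1 - (3)·1.1143 - (2)·3.5321) / (7) = -1.6296
  y = (8 - (1)·-1.1679 - (-3)·3.5321) / (8) = 2.4705
  z = (11 - (-1)·-1.1679 - (-3)·1.1143) / (5) = 2.6350

(-1.6296, 2.4705, 2.6350)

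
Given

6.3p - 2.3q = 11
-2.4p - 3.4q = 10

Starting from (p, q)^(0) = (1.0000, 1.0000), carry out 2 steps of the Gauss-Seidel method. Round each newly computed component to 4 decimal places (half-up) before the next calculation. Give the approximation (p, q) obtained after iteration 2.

Iteration 1:
  p = (11 - (-2.3)·1.0000) / (6.3) = 2.1111
  q = (10 - (-2.4)·2.1111) / (-3.4) = -4.4314
Iteration 2:
  p = (11 - (-2.3)·-4.4314) / (6.3) = 0.1282
  q = (10 - (-2.4)·0.1282) / (-3.4) = -3.0317

(0.1282, -3.0317)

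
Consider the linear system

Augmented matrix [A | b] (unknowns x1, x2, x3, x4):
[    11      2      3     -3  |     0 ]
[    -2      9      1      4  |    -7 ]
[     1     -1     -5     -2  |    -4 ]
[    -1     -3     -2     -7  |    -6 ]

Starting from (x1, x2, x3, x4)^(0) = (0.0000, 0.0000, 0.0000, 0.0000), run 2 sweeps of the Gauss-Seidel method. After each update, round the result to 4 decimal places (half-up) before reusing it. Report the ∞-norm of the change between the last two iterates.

0.4848

Iteration 1:
  x1 = (0 - (2)·0.0000 - (3)·0.0000 - (-3)·0.0000) / (11) = 0.0000
  x2 = (-7 - (-2)·0.0000 - (1)·0.0000 - (4)·0.0000) / (9) = -0.7778
  x3 = (-4 - (1)·0.0000 - (-1)·-0.7778 - (-2)·0.0000) / (-5) = 0.9556
  x4 = (-6 - (-1)·0.0000 - (-3)·-0.7778 - (-2)·0.9556) / (-7) = 0.9175
Iteration 2:
  x1 = (0 - (2)·-0.7778 - (3)·0.9556 - (-3)·0.9175) / (11) = 0.1310
  x2 = (-7 - (-2)·0.1310 - (1)·0.9556 - (4)·0.9175) / (9) = -1.2626
  x3 = (-4 - (1)·0.1310 - (-1)·-1.2626 - (-2)·0.9175) / (-5) = 0.7117
  x4 = (-6 - (-1)·0.1310 - (-3)·-1.2626 - (-2)·0.7117) / (-7) = 1.1762
Change: (0.1310, -0.4848, -0.2439, 0.2587) → max |·| = 0.4848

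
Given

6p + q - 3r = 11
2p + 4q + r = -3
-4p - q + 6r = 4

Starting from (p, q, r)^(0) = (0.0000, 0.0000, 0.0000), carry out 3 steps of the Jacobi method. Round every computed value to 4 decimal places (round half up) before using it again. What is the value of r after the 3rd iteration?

1.8889

Iteration 1:
  p = (11 - (1)·0.0000 - (-3)·0.0000) / (6) = 1.8333
  q = (-3 - (2)·0.0000 - (1)·0.0000) / (4) = -0.7500
  r = (4 - (-4)·0.0000 - (-1)·0.0000) / (6) = 0.6667
Iteration 2:
  p = (11 - (1)·-0.7500 - (-3)·0.6667) / (6) = 2.2917
  q = (-3 - (2)·1.8333 - (1)·0.6667) / (4) = -1.8333
  r = (4 - (-4)·1.8333 - (-1)·-0.7500) / (6) = 1.7639
Iteration 3:
  p = (11 - (1)·-1.8333 - (-3)·1.7639) / (6) = 3.0208
  q = (-3 - (2)·2.2917 - (1)·1.7639) / (4) = -2.3368
  r = (4 - (-4)·2.2917 - (-1)·-1.8333) / (6) = 1.8889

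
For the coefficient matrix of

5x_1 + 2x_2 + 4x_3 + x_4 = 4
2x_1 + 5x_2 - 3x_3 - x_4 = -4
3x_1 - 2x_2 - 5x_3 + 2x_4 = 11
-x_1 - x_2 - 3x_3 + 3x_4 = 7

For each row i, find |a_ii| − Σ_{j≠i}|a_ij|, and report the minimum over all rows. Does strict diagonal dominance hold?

row 1: |5| − (2+4+1) = -2
row 2: |5| − (2+3+1) = -1
row 3: |-5| − (3+2+2) = -2
row 4: |3| − (1+1+3) = -2
minimum over rows = -2 → not strictly diagonally dominant

-2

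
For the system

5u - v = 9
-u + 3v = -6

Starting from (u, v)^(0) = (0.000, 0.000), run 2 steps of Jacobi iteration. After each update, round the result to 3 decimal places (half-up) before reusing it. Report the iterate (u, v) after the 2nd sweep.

(1.400, -1.400)

Iteration 1:
  u = (9 - (-1)·0.000) / (5) = 1.800
  v = (-6 - (-1)·0.000) / (3) = -2.000
Iteration 2:
  u = (9 - (-1)·-2.000) / (5) = 1.400
  v = (-6 - (-1)·1.800) / (3) = -1.400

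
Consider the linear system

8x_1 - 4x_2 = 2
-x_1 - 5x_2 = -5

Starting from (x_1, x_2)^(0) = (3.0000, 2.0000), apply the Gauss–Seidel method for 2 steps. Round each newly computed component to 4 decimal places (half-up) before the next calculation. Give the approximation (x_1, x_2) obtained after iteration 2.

(0.6250, 0.8750)

Iteration 1:
  x_1 = (2 - (-4)·2.0000) / (8) = 1.2500
  x_2 = (-5 - (-1)·1.2500) / (-5) = 0.7500
Iteration 2:
  x_1 = (2 - (-4)·0.7500) / (8) = 0.6250
  x_2 = (-5 - (-1)·0.6250) / (-5) = 0.8750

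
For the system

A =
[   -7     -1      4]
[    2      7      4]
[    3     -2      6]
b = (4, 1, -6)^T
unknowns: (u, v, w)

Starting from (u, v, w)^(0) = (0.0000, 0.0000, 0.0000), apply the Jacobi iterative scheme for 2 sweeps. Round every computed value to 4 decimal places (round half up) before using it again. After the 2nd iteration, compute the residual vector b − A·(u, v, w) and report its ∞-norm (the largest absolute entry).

Iteration 1:
  u = (4 - (-1)·0.0000 - (4)·0.0000) / (-7) = -0.5714
  v = (1 - (2)·0.0000 - (4)·0.0000) / (7) = 0.1429
  w = (-6 - (3)·0.0000 - (-2)·0.0000) / (6) = -1.0000
Iteration 2:
  u = (4 - (-1)·0.1429 - (4)·-1.0000) / (-7) = -1.1633
  v = (1 - (2)·-0.5714 - (4)·-1.0000) / (7) = 0.8775
  w = (-6 - (3)·-0.5714 - (-2)·0.1429) / (6) = -0.6667
Residual b − A·x = (-0.5988, -0.1491, 3.2451); ∞-norm = 3.2451

3.2451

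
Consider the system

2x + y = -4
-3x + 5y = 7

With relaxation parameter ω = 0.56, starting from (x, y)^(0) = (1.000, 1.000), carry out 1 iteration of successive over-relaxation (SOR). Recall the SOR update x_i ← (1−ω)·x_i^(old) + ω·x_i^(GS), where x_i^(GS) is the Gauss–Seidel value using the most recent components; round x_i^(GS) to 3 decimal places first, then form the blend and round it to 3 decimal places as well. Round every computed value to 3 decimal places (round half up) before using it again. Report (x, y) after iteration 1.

(-0.960, 0.901)

Iteration 1:
  x: GS value = (-4 - (1)·1.000) / (2) = -2.500;  x ← (1−ω)·1.000 + ω·-2.500 = -0.960
  y: GS value = (7 - (-3)·-0.960) / (5) = 0.824;  y ← (1−ω)·1.000 + ω·0.824 = 0.901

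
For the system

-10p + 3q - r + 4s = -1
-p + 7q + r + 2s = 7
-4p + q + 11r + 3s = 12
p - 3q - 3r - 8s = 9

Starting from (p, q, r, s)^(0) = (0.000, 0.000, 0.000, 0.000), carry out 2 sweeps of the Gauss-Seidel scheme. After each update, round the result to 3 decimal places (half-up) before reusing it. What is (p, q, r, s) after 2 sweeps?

Iteration 1:
  p = (-1 - (3)·0.000 - (-1)·0.000 - (4)·0.000) / (-10) = 0.100
  q = (7 - (-1)·0.100 - (1)·0.000 - (2)·0.000) / (7) = 1.014
  r = (12 - (-4)·0.100 - (1)·1.014 - (3)·0.000) / (11) = 1.035
  s = (9 - (1)·0.100 - (-3)·1.014 - (-3)·1.035) / (-8) = -1.881
Iteration 2:
  p = (-1 - (3)·1.014 - (-1)·1.035 - (4)·-1.881) / (-10) = -0.452
  q = (7 - (-1)·-0.452 - (1)·1.035 - (2)·-1.881) / (7) = 1.325
  r = (12 - (-4)·-0.452 - (1)·1.325 - (3)·-1.881) / (11) = 1.319
  s = (9 - (1)·-0.452 - (-3)·1.325 - (-3)·1.319) / (-8) = -2.173

(-0.452, 1.325, 1.319, -2.173)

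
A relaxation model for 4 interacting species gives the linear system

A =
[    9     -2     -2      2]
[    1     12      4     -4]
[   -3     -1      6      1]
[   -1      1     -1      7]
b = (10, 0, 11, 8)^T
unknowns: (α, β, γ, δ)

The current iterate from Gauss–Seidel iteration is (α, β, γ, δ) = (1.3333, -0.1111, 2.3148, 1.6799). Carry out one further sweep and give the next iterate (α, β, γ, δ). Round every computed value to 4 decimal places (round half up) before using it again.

One sweep:
  α = (10 - (-2)·-0.1111 - (-2)·2.3148 - (2)·1.6799) / (9) = 1.2275
  β = (0 - (1)·1.2275 - (4)·2.3148 - (-4)·1.6799) / (12) = -0.3139
  γ = (11 - (-3)·1.2275 - (-1)·-0.3139 - (1)·1.6799) / (6) = 2.1148
  δ = (8 - (-1)·1.2275 - (1)·-0.3139 - (-1)·2.1148) / (7) = 1.6652

(1.2275, -0.3139, 2.1148, 1.6652)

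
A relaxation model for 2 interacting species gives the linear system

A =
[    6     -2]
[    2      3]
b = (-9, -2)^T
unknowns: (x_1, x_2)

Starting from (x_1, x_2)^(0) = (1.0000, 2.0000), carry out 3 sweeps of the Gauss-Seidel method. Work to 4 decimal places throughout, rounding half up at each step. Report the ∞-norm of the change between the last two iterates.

Iteration 1:
  x_1 = (-9 - (-2)·2.0000) / (6) = -0.8333
  x_2 = (-2 - (2)·-0.8333) / (3) = -0.1111
Iteration 2:
  x_1 = (-9 - (-2)·-0.1111) / (6) = -1.5370
  x_2 = (-2 - (2)·-1.5370) / (3) = 0.3580
Iteration 3:
  x_1 = (-9 - (-2)·0.3580) / (6) = -1.3807
  x_2 = (-2 - (2)·-1.3807) / (3) = 0.2538
Change: (0.1563, -0.1042) → max |·| = 0.1563

0.1563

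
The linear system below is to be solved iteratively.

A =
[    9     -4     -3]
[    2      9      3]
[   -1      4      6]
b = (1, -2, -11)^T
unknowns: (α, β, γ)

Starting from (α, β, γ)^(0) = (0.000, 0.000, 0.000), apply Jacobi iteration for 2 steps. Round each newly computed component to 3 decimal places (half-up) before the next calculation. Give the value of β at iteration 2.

Iteration 1:
  α = (1 - (-4)·0.000 - (-3)·0.000) / (9) = 0.111
  β = (-2 - (2)·0.000 - (3)·0.000) / (9) = -0.222
  γ = (-11 - (-1)·0.000 - (4)·0.000) / (6) = -1.833
Iteration 2:
  α = (1 - (-4)·-0.222 - (-3)·-1.833) / (9) = -0.599
  β = (-2 - (2)·0.111 - (3)·-1.833) / (9) = 0.364
  γ = (-11 - (-1)·0.111 - (4)·-0.222) / (6) = -1.667

0.364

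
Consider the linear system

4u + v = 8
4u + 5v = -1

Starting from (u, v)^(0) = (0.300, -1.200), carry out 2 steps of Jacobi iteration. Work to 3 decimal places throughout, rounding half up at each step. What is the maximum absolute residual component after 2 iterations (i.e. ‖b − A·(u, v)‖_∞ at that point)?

Iteration 1:
  u = (8 - (1)·-1.200) / (4) = 2.300
  v = (-1 - (4)·0.300) / (5) = -0.440
Iteration 2:
  u = (8 - (1)·-0.440) / (4) = 2.110
  v = (-1 - (4)·2.300) / (5) = -2.040
Residual b − A·x = (1.600, 0.760); ∞-norm = 1.600

1.600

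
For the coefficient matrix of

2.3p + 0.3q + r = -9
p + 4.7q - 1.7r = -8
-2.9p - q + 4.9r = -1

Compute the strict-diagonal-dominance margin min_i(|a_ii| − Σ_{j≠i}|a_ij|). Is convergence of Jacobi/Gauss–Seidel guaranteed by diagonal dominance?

row 1: |2.3| − (0.3+1) = 1
row 2: |4.7| − (1+1.7) = 2
row 3: |4.9| − (2.9+1) = 1
minimum over rows = 1 → strictly diagonally dominant (convergence guaranteed)

1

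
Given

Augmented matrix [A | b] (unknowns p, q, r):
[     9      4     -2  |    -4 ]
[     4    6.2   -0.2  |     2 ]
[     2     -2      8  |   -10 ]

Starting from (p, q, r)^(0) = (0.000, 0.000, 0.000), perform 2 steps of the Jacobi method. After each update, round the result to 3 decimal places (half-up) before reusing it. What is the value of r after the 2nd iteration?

Iteration 1:
  p = (-4 - (4)·0.000 - (-2)·0.000) / (9) = -0.444
  q = (2 - (4)·0.000 - (-0.2)·0.000) / (6.2) = 0.323
  r = (-10 - (2)·0.000 - (-2)·0.000) / (8) = -1.250
Iteration 2:
  p = (-4 - (4)·0.323 - (-2)·-1.250) / (9) = -0.866
  q = (2 - (4)·-0.444 - (-0.2)·-1.250) / (6.2) = 0.569
  r = (-10 - (2)·-0.444 - (-2)·0.323) / (8) = -1.058

-1.058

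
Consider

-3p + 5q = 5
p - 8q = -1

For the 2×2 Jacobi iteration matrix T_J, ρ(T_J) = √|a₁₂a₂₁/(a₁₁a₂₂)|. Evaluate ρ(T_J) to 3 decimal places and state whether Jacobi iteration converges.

a₁₂a₂₁/(a₁₁a₂₂) = (5)·(1) / ((-3)·(-8)) = 0.208333
ρ = √|0.208333| = √0.208333 = 0.456
ρ < 1, so Jacobi converges

0.456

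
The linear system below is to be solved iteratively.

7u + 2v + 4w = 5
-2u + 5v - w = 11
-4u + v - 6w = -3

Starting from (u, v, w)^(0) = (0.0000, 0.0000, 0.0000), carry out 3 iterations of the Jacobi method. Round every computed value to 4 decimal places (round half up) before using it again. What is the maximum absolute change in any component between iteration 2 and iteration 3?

0.6738

Iteration 1:
  u = (5 - (2)·0.0000 - (4)·0.0000) / (7) = 0.7143
  v = (11 - (-2)·0.0000 - (-1)·0.0000) / (5) = 2.2000
  w = (-3 - (-4)·0.0000 - (1)·0.0000) / (-6) = 0.5000
Iteration 2:
  u = (5 - (2)·2.2000 - (4)·0.5000) / (7) = -0.2000
  v = (11 - (-2)·0.7143 - (-1)·0.5000) / (5) = 2.5857
  w = (-3 - (-4)·0.7143 - (1)·2.2000) / (-6) = 0.3905
Iteration 3:
  u = (5 - (2)·2.5857 - (4)·0.3905) / (7) = -0.2476
  v = (11 - (-2)·-0.2000 - (-1)·0.3905) / (5) = 2.1981
  w = (-3 - (-4)·-0.2000 - (1)·2.5857) / (-6) = 1.0643
Change: (-0.0476, -0.3876, 0.6738) → max |·| = 0.6738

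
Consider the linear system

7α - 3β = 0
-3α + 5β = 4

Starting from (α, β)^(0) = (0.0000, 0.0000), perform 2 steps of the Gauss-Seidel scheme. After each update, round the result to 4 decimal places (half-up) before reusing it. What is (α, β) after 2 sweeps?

Iteration 1:
  α = (0 - (-3)·0.0000) / (7) = 0.0000
  β = (4 - (-3)·0.0000) / (5) = 0.8000
Iteration 2:
  α = (0 - (-3)·0.8000) / (7) = 0.3429
  β = (4 - (-3)·0.3429) / (5) = 1.0057

(0.3429, 1.0057)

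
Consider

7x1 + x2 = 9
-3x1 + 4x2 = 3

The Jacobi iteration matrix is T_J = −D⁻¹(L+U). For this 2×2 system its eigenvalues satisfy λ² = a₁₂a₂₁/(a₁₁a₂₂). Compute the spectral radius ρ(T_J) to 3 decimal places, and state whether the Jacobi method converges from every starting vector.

a₁₂a₂₁/(a₁₁a₂₂) = (1)·(-3) / ((7)·(4)) = -0.107143
ρ = √|-0.107143| = √0.107143 = 0.327
ρ < 1, so Jacobi converges

0.327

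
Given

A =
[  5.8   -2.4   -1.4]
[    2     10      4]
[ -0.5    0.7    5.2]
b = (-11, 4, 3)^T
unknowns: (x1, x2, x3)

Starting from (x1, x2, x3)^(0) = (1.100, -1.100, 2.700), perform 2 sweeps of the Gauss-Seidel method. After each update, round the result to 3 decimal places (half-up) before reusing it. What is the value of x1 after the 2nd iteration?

-1.926

Iteration 1:
  x1 = (-11 - (-2.4)·-1.100 - (-1.4)·2.700) / (5.8) = -1.700
  x2 = (4 - (2)·-1.700 - (4)·2.700) / (10) = -0.340
  x3 = (3 - (-0.5)·-1.700 - (0.7)·-0.340) / (5.2) = 0.459
Iteration 2:
  x1 = (-11 - (-2.4)·-0.340 - (-1.4)·0.459) / (5.8) = -1.926
  x2 = (4 - (2)·-1.926 - (4)·0.459) / (10) = 0.602
  x3 = (3 - (-0.5)·-1.926 - (0.7)·0.602) / (5.2) = 0.311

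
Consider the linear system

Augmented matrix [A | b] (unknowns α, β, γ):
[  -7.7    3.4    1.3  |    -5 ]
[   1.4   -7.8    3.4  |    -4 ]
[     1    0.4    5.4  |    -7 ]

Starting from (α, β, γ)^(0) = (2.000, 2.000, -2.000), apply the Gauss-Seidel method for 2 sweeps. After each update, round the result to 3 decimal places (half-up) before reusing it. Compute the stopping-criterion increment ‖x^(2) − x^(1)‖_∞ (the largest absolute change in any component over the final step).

Iteration 1:
  α = (-5 - (3.4)·2.000 - (1.3)·-2.000) / (-7.7) = 1.195
  β = (-4 - (1.4)·1.195 - (3.4)·-2.000) / (-7.8) = -0.144
  γ = (-7 - (1)·1.195 - (0.4)·-0.144) / (5.4) = -1.507
Iteration 2:
  α = (-5 - (3.4)·-0.144 - (1.3)·-1.507) / (-7.7) = 0.331
  β = (-4 - (1.4)·0.331 - (3.4)·-1.507) / (-7.8) = -0.085
  γ = (-7 - (1)·0.331 - (0.4)·-0.085) / (5.4) = -1.351
Change: (-0.864, 0.059, 0.156) → max |·| = 0.864

0.864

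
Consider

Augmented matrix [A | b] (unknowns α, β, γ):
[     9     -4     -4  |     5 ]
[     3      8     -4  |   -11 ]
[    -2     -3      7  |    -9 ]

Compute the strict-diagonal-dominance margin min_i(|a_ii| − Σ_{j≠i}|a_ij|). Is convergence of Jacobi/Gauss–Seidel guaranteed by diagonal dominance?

1

row 1: |9| − (4+4) = 1
row 2: |8| − (3+4) = 1
row 3: |7| − (2+3) = 2
minimum over rows = 1 → strictly diagonally dominant (convergence guaranteed)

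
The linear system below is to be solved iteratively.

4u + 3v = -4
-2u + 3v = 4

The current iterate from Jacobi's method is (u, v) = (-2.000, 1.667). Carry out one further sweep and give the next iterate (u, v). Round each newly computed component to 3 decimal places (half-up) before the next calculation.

One sweep:
  u = (-4 - (3)·1.667) / (4) = -2.250
  v = (4 - (-2)·-2.000) / (3) = 0.000

(-2.250, 0.000)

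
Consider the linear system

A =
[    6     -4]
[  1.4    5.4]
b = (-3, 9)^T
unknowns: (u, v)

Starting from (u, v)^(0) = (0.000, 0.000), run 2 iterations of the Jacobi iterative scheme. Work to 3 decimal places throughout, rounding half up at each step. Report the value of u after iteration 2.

Iteration 1:
  u = (-3 - (-4)·0.000) / (6) = -0.500
  v = (9 - (1.4)·0.000) / (5.4) = 1.667
Iteration 2:
  u = (-3 - (-4)·1.667) / (6) = 0.611
  v = (9 - (1.4)·-0.500) / (5.4) = 1.796

0.611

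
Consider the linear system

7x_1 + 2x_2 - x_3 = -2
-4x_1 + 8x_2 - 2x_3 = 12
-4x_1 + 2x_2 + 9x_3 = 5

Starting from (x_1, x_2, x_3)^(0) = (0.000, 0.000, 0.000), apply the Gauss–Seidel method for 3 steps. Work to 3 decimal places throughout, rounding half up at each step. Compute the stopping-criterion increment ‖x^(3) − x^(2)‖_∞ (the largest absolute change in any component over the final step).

0.025

Iteration 1:
  x_1 = (-2 - (2)·0.000 - (-1)·0.000) / (7) = -0.286
  x_2 = (12 - (-4)·-0.286 - (-2)·0.000) / (8) = 1.357
  x_3 = (5 - (-4)·-0.286 - (2)·1.357) / (9) = 0.127
Iteration 2:
  x_1 = (-2 - (2)·1.357 - (-1)·0.127) / (7) = -0.655
  x_2 = (12 - (-4)·-0.655 - (-2)·0.127) / (8) = 1.204
  x_3 = (5 - (-4)·-0.655 - (2)·1.204) / (9) = -0.003
Iteration 3:
  x_1 = (-2 - (2)·1.204 - (-1)·-0.003) / (7) = -0.630
  x_2 = (12 - (-4)·-0.630 - (-2)·-0.003) / (8) = 1.184
  x_3 = (5 - (-4)·-0.630 - (2)·1.184) / (9) = 0.012
Change: (0.025, -0.020, 0.015) → max |·| = 0.025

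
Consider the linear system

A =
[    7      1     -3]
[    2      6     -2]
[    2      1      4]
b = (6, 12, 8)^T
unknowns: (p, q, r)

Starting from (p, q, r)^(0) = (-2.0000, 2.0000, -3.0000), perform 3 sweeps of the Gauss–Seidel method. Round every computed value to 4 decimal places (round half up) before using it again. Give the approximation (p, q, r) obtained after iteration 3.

Iteration 1:
  p = (6 - (1)·2.0000 - (-3)·-3.0000) / (7) = -0.7143
  q = (12 - (2)·-0.7143 - (-2)·-3.0000) / (6) = 1.2381
  r = (8 - (2)·-0.7143 - (1)·1.2381) / (4) = 2.0476
Iteration 2:
  p = (6 - (1)·1.2381 - (-3)·2.0476) / (7) = 1.5578
  q = (12 - (2)·1.5578 - (-2)·2.0476) / (6) = 2.1633
  r = (8 - (2)·1.5578 - (1)·2.1633) / (4) = 0.6803
Iteration 3:
  p = (6 - (1)·2.1633 - (-3)·0.6803) / (7) = 0.8397
  q = (12 - (2)·0.8397 - (-2)·0.6803) / (6) = 1.9469
  r = (8 - (2)·0.8397 - (1)·1.9469) / (4) = 1.0934

(0.8397, 1.9469, 1.0934)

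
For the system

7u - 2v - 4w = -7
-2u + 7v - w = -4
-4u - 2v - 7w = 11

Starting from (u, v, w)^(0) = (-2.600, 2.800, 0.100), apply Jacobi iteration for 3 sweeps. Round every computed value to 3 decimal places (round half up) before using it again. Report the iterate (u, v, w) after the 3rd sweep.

Iteration 1:
  u = (-7 - (-2)·2.800 - (-4)·0.100) / (7) = -0.143
  v = (-4 - (-2)·-2.600 - (-1)·0.100) / (7) = -1.300
  w = (11 - (-4)·-2.600 - (-2)·2.800) / (-7) = -0.886
Iteration 2:
  u = (-7 - (-2)·-1.300 - (-4)·-0.886) / (7) = -1.878
  v = (-4 - (-2)·-0.143 - (-1)·-0.886) / (7) = -0.739
  w = (11 - (-4)·-0.143 - (-2)·-1.300) / (-7) = -1.118
Iteration 3:
  u = (-7 - (-2)·-0.739 - (-4)·-1.118) / (7) = -1.850
  v = (-4 - (-2)·-1.878 - (-1)·-1.118) / (7) = -1.268
  w = (11 - (-4)·-1.878 - (-2)·-0.739) / (-7) = -0.287

(-1.850, -1.268, -0.287)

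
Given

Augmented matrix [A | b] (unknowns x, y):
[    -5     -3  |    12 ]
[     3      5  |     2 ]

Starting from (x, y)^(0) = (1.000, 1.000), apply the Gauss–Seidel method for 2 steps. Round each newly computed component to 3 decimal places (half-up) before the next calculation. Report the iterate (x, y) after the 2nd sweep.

(-3.720, 2.632)

Iteration 1:
  x = (12 - (-3)·1.000) / (-5) = -3.000
  y = (2 - (3)·-3.000) / (5) = 2.200
Iteration 2:
  x = (12 - (-3)·2.200) / (-5) = -3.720
  y = (2 - (3)·-3.720) / (5) = 2.632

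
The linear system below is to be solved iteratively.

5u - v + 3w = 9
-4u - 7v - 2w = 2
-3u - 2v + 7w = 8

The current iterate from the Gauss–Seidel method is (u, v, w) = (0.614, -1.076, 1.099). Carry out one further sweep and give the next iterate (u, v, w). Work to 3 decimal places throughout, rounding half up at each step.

One sweep:
  u = (9 - (-1)·-1.076 - (3)·1.099) / (5) = 0.925
  v = (2 - (-4)·0.925 - (-2)·1.099) / (-7) = -1.128
  w = (8 - (-3)·0.925 - (-2)·-1.128) / (7) = 1.217

(0.925, -1.128, 1.217)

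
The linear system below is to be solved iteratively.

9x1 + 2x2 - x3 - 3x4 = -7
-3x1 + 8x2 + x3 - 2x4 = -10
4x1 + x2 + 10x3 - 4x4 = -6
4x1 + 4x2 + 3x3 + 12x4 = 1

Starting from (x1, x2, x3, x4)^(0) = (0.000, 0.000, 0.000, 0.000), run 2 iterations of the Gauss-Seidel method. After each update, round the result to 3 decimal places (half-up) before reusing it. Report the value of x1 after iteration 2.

Iteration 1:
  x1 = (-7 - (2)·0.000 - (-1)·0.000 - (-3)·0.000) / (9) = -0.778
  x2 = (-10 - (-3)·-0.778 - (1)·0.000 - (-2)·0.000) / (8) = -1.542
  x3 = (-6 - (4)·-0.778 - (1)·-1.542 - (-4)·0.000) / (10) = -0.135
  x4 = (1 - (4)·-0.778 - (4)·-1.542 - (3)·-0.135) / (12) = 0.890
Iteration 2:
  x1 = (-7 - (2)·-1.542 - (-1)·-0.135 - (-3)·0.890) / (9) = -0.153
  x2 = (-10 - (-3)·-0.153 - (1)·-0.135 - (-2)·0.890) / (8) = -1.068
  x3 = (-6 - (4)·-0.153 - (1)·-1.068 - (-4)·0.890) / (10) = -0.076
  x4 = (1 - (4)·-0.153 - (4)·-1.068 - (3)·-0.076) / (12) = 0.509

-0.153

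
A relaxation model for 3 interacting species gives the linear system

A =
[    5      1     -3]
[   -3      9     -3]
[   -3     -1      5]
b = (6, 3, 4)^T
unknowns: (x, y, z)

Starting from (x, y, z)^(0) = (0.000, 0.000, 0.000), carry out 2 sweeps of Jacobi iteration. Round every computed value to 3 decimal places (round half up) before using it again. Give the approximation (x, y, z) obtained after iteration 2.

Iteration 1:
  x = (6 - (1)·0.000 - (-3)·0.000) / (5) = 1.200
  y = (3 - (-3)·0.000 - (-3)·0.000) / (9) = 0.333
  z = (4 - (-3)·0.000 - (-1)·0.000) / (5) = 0.800
Iteration 2:
  x = (6 - (1)·0.333 - (-3)·0.800) / (5) = 1.613
  y = (3 - (-3)·1.200 - (-3)·0.800) / (9) = 1.000
  z = (4 - (-3)·1.200 - (-1)·0.333) / (5) = 1.587

(1.613, 1.000, 1.587)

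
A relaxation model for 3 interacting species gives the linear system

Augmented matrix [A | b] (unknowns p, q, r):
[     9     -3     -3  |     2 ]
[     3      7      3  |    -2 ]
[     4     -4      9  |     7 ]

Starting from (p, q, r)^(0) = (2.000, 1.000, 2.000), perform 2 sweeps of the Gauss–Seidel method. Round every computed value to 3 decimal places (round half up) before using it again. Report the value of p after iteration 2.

Iteration 1:
  p = (2 - (-3)·1.000 - (-3)·2.000) / (9) = 1.222
  q = (-2 - (3)·1.222 - (3)·2.000) / (7) = -1.667
  r = (7 - (4)·1.222 - (-4)·-1.667) / (9) = -0.506
Iteration 2:
  p = (2 - (-3)·-1.667 - (-3)·-0.506) / (9) = -0.502
  q = (-2 - (3)·-0.502 - (3)·-0.506) / (7) = 0.146
  r = (7 - (4)·-0.502 - (-4)·0.146) / (9) = 1.066

-0.502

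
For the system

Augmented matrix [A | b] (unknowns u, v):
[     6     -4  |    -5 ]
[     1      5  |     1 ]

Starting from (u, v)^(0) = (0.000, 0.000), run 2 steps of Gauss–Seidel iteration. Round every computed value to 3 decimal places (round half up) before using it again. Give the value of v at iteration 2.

0.318

Iteration 1:
  u = (-5 - (-4)·0.000) / (6) = -0.833
  v = (1 - (1)·-0.833) / (5) = 0.367
Iteration 2:
  u = (-5 - (-4)·0.367) / (6) = -0.589
  v = (1 - (1)·-0.589) / (5) = 0.318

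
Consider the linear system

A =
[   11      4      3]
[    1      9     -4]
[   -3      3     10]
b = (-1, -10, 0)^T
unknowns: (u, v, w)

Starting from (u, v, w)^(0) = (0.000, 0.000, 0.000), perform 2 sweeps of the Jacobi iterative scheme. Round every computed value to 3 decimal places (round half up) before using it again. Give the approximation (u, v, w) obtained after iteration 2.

(0.313, -1.101, 0.306)

Iteration 1:
  u = (-1 - (4)·0.000 - (3)·0.000) / (11) = -0.091
  v = (-10 - (1)·0.000 - (-4)·0.000) / (9) = -1.111
  w = (0 - (-3)·0.000 - (3)·0.000) / (10) = 0.000
Iteration 2:
  u = (-1 - (4)·-1.111 - (3)·0.000) / (11) = 0.313
  v = (-10 - (1)·-0.091 - (-4)·0.000) / (9) = -1.101
  w = (0 - (-3)·-0.091 - (3)·-1.111) / (10) = 0.306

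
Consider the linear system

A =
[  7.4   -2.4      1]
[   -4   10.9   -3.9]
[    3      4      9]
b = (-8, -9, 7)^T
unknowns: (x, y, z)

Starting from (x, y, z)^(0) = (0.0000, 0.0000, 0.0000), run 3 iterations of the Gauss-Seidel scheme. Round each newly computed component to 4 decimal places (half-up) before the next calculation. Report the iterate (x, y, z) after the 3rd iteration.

Iteration 1:
  x = (-8 - (-2.4)·0.0000 - (1)·0.0000) / (7.4) = -1.0811
  y = (-9 - (-4)·-1.0811 - (-3.9)·0.0000) / (10.9) = -1.2224
  z = (7 - (3)·-1.0811 - (4)·-1.2224) / (9) = 1.6814
Iteration 2:
  x = (-8 - (-2.4)·-1.2224 - (1)·1.6814) / (7.4) = -1.7048
  y = (-9 - (-4)·-1.7048 - (-3.9)·1.6814) / (10.9) = -0.8497
  z = (7 - (3)·-1.7048 - (4)·-0.8497) / (9) = 1.7237
Iteration 3:
  x = (-8 - (-2.4)·-0.8497 - (1)·1.7237) / (7.4) = -1.5896
  y = (-9 - (-4)·-1.5896 - (-3.9)·1.7237) / (10.9) = -0.7923
  z = (7 - (3)·-1.5896 - (4)·-0.7923) / (9) = 1.6598

(-1.5896, -0.7923, 1.6598)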